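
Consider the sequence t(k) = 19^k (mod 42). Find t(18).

1

Computing terms: t(0) = 1; t(1) = 19; t(2) = 25; t(3) = 13; t(4) = 37; t(5) = 31; t(6) = 1.
Since t(6) = t(0) = 1, the sequence is periodic with period 6.
So t(18) = t(0 + ((18-0) mod 6)) = t(0) = 1.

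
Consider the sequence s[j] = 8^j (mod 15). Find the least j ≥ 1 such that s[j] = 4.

Listing terms: s[0] = 1,  s[1] = 8,  s[2] = 4,  s[3] = 2,  s[4] = 1.
The sequence repeats with period 4.
The value 4 first appears (with j ≥ 1) at s[2].

2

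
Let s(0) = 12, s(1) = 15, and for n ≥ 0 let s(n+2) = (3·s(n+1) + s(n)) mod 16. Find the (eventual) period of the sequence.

s(0) = 12,  s(1) = 15,  s(2) = 9,  s(3) = 10,  s(4) = 7,  s(5) = 15,  s(6) = 4,  s(7) = 11,  s(8) = 5,  s(9) = 10,  s(10) = 3,  s(11) = 3,  s(12) = 12,  s(13) = 7,  s(14) = 1,  s(15) = 10,  s(16) = 15,  s(17) = 7,  s(18) = 4,  s(19) = 3,  s(20) = 13,  s(21) = 10,  s(22) = 11,  s(23) = 11,  s(24) = 12,  s(25) = 15.
Since (s(24), s(25)) = (s(0), s(1)) = (12, 15) (two consecutive terms determine the rest), the sequence is periodic with period 24.

24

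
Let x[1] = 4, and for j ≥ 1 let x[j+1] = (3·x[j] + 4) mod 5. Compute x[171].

We have x[1] = 4, x[2] = 1, x[3] = 2, x[4] = 0, x[5] = 4.
Since x[5] = x[1] = 4, the sequence is periodic with period 4.
So x[171] = x[1 + ((171-1) mod 4)] = x[3] = 2.

2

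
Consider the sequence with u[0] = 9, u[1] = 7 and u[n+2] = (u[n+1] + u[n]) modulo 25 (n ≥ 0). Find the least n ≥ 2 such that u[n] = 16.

Computing terms: u[0] = 9, u[1] = 7, u[2] = 16, u[3] = 23, u[4] = 14, u[5] = 12, u[6] = 1, u[7] = 13, u[8] = 14, u[9] = 2, u[10] = 16, u[11] = 18, u[12] = 9, u[13] = 2, u[14] = 11, u[15] = 13, u[16] = 24, u[17] = 12, u[18] = 11, u[19] = 23, u[20] = 9, u[21] = 7.
Since (u[20], u[21]) = (u[0], u[1]) = (9, 7) (two consecutive terms determine the rest), the sequence is periodic with period 20.
The value 16 first appears (with n ≥ 2) at u[2].

2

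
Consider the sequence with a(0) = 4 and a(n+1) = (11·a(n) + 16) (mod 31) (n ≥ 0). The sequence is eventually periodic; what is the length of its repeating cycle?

30

We have a(0) = 4, a(1) = 29, a(2) = 25, a(3) = 12, a(4) = 24, a(5) = 1, a(6) = 27, a(7) = 3, a(8) = 18, a(9) = 28, a(10) = 14, a(11) = 15, a(12) = 26, a(13) = 23, a(14) = 21, a(15) = 30, a(16) = 5, a(17) = 9, a(18) = 22, a(19) = 10, a(20) = 2, a(21) = 7, a(22) = 0, a(23) = 16, a(24) = 6, a(25) = 20, a(26) = 19, a(27) = 8, a(28) = 11, a(29) = 13, a(30) = 4.
The sequence repeats with period 30.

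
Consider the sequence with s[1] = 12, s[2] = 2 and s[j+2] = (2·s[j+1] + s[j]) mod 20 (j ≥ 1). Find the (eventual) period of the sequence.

12

s[1] = 12; s[2] = 2; s[3] = 16; s[4] = 14; s[5] = 4; s[6] = 2; s[7] = 8; s[8] = 18; s[9] = 4; s[10] = 6; s[11] = 16; s[12] = 18; s[13] = 12; s[14] = 2.
Since (s[13], s[14]) = (s[1], s[2]) = (12, 2) (two consecutive terms determine the rest), the sequence is periodic with period 12.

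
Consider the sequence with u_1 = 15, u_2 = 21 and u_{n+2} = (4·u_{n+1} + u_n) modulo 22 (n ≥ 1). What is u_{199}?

Computing terms: u_1 = 15; u_2 = 21; u_3 = 11; u_4 = 21; u_5 = 7; u_6 = 5; u_7 = 5; u_8 = 3; u_9 = 17; u_{10} = 5; u_{11} = 15; u_{12} = 21.
The sequence repeats with period 10.
So u_{199} = u_{1 + ((199-1) mod 10)} = u_9 = 17.

17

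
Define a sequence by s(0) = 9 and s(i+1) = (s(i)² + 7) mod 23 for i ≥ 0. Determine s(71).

We have s(0) = 9; s(1) = 19; s(2) = 0; s(3) = 7; s(4) = 10; s(5) = 15; s(6) = 2; s(7) = 11; s(8) = 13; s(9) = 15.
Since s(9) = s(5) = 15, the sequence is eventually periodic: after a pre-period of length 5 it cycles with period 4.
For i ≥ 5, s(i) depends only on (i - 5) mod 4. (71 - 5) mod 4 = 2, so s(71) = s(7) = 11.

11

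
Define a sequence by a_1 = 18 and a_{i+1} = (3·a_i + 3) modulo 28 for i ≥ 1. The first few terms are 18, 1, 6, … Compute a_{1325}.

a_1 = 18, a_2 = 1, a_3 = 6, a_4 = 21, a_5 = 10, a_6 = 5, a_7 = 18.
The sequence repeats with period 6.
So a_{1325} = a_{1 + ((1325-1) mod 6)} = a_5 = 10.

10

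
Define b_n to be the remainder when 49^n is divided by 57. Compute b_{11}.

We have b_0 = 1; b_1 = 49; b_2 = 7; b_3 = 1.
Since b_3 = b_0 = 1, the sequence is periodic with period 3.
(11 - 0) mod 3 = 2, so b_{11} = b_2 = 7.

7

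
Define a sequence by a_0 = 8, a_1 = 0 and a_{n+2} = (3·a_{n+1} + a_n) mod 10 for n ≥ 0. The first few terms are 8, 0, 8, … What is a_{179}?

6

Computing terms: a_0 = 8; a_1 = 0; a_2 = 8; a_3 = 4; a_4 = 0; a_5 = 4; a_6 = 2; a_7 = 0; a_8 = 2; a_9 = 6; a_{10} = 0; a_{11} = 6; a_{12} = 8; a_{13} = 0.
The sequence repeats with period 12.
So a_{179} = a_{0 + ((179-0) mod 12)} = a_{11} = 6.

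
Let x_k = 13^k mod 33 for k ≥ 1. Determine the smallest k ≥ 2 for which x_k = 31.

6

Computing terms: x_1 = 13,  x_2 = 4,  x_3 = 19,  x_4 = 16,  x_5 = 10,  x_6 = 31,  x_7 = 7,  x_8 = 25,  x_9 = 28,  x_{10} = 1,  x_{11} = 13.
Since x_{11} = x_1 = 13, the sequence is periodic with period 10.
The value 31 first appears (with k ≥ 2) at x_6.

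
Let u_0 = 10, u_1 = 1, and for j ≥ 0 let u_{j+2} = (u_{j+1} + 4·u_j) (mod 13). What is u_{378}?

u_0 = 10,  u_1 = 1,  u_2 = 2,  u_3 = 6,  u_4 = 1,  u_5 = 12,  u_6 = 3,  u_7 = 12,  u_8 = 11,  u_9 = 7,  u_{10} = 12,  u_{11} = 1,  u_{12} = 10,  u_{13} = 1.
The sequence repeats with period 12.
So u_{378} = u_{0 + ((378-0) mod 12)} = u_6 = 3.

3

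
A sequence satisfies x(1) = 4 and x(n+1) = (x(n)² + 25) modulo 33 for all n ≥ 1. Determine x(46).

26

x(1) = 4; x(2) = 8; x(3) = 23; x(4) = 26; x(5) = 8.
Since x(5) = x(2) = 8, the sequence is eventually periodic: after a pre-period of length 1 it cycles with period 3.
For n ≥ 2, x(n) depends only on (n - 2) mod 3. (46 - 2) mod 3 = 2, so x(46) = x(4) = 26.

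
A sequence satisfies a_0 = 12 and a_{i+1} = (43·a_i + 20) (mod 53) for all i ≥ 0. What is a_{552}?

43

We have a_0 = 12,  a_1 = 6,  a_2 = 13,  a_3 = 49,  a_4 = 7,  a_5 = 3,  a_6 = 43,  a_7 = 14,  a_8 = 39,  a_9 = 1,  a_{10} = 10,  a_{11} = 26,  a_{12} = 25,  a_{13} = 35,  a_{14} = 41,  a_{15} = 34,  a_{16} = 51,  a_{17} = 40,  a_{18} = 44,  a_{19} = 4,  a_{20} = 33,  a_{21} = 8,  a_{22} = 46,  a_{23} = 37,  a_{24} = 21,  a_{25} = 22,  a_{26} = 12.
The sequence repeats with period 26.
(552 - 0) mod 26 = 6, so a_{552} = a_6 = 43.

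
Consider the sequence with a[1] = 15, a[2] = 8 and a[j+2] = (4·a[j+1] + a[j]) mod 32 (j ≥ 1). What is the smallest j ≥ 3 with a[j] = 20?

12

We have a[1] = 15, a[2] = 8, a[3] = 15, a[4] = 4, a[5] = 31, a[6] = 0, a[7] = 31, a[8] = 28, a[9] = 15, a[10] = 24, a[11] = 15, a[12] = 20, a[13] = 31, a[14] = 16, a[15] = 31, a[16] = 12, a[17] = 15, a[18] = 8.
The sequence repeats with period 16.
The value 20 first appears (with j ≥ 3) at a[12].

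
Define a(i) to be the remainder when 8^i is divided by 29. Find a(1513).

8

Computing terms: a(1) = 8,  a(2) = 6,  a(3) = 19,  a(4) = 7,  a(5) = 27,  a(6) = 13,  a(7) = 17,  a(8) = 20,  a(9) = 15,  a(10) = 4,  a(11) = 3,  a(12) = 24,  a(13) = 18,  a(14) = 28,  a(15) = 21,  a(16) = 23,  a(17) = 10,  a(18) = 22,  a(19) = 2,  a(20) = 16,  a(21) = 12,  a(22) = 9,  a(23) = 14,  a(24) = 25,  a(25) = 26,  a(26) = 5,  a(27) = 11,  a(28) = 1,  a(29) = 8.
Since a(29) = a(1) = 8, the sequence is periodic with period 28.
(1513 - 1) mod 28 = 0, so a(1513) = a(1) = 8.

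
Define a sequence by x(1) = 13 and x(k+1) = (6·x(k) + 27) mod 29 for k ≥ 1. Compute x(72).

18

Listing terms: x(1) = 13, x(2) = 18, x(3) = 19, x(4) = 25, x(5) = 3, x(6) = 16, x(7) = 7, x(8) = 11, x(9) = 6, x(10) = 5, x(11) = 28, x(12) = 21, x(13) = 8, x(14) = 17, x(15) = 13.
Since x(15) = x(1) = 13, the sequence is periodic with period 14.
So x(72) = x(1 + ((72-1) mod 14)) = x(2) = 18.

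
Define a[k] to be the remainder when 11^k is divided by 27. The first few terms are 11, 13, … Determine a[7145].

5

a[1] = 11,  a[2] = 13,  a[3] = 8,  a[4] = 7,  a[5] = 23,  a[6] = 10,  a[7] = 2,  a[8] = 22,  a[9] = 26,  a[10] = 16,  a[11] = 14,  a[12] = 19,  a[13] = 20,  a[14] = 4,  a[15] = 17,  a[16] = 25,  a[17] = 5,  a[18] = 1,  a[19] = 11.
The sequence repeats with period 18.
So a[7145] = a[1 + ((7145-1) mod 18)] = a[17] = 5.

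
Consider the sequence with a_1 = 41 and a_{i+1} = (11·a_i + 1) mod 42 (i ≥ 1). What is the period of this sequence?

6

a_1 = 41; a_2 = 32; a_3 = 17; a_4 = 20; a_5 = 11; a_6 = 38; a_7 = 41.
The sequence repeats with period 6.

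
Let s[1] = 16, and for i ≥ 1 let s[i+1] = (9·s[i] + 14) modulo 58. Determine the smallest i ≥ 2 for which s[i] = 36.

11

We have s[1] = 16; s[2] = 42; s[3] = 44; s[4] = 4; s[5] = 50; s[6] = 0; s[7] = 14; s[8] = 24; s[9] = 56; s[10] = 54; s[11] = 36; s[12] = 48; s[13] = 40; s[14] = 26; s[15] = 16.
Since s[15] = s[1] = 16, the sequence is periodic with period 14.
The value 36 first appears (with i ≥ 2) at s[11].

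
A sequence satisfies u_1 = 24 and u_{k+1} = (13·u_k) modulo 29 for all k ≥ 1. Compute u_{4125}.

7

Computing terms: u_1 = 24, u_2 = 22, u_3 = 25, u_4 = 6, u_5 = 20, u_6 = 28, u_7 = 16, u_8 = 5, u_9 = 7, u_{10} = 4, u_{11} = 23, u_{12} = 9, u_{13} = 1, u_{14} = 13, u_{15} = 24.
Since u_{15} = u_1 = 24, the sequence is periodic with period 14.
So u_{4125} = u_{1 + ((4125-1) mod 14)} = u_9 = 7.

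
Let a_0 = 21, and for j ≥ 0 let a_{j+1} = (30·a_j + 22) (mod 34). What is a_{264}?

We have a_0 = 21, a_1 = 6, a_2 = 32, a_3 = 30, a_4 = 4, a_5 = 6.
Since a_5 = a_1 = 6, the sequence is eventually periodic: after a pre-period of length 1 it cycles with period 4.
For j ≥ 1, a_j depends only on (j - 1) mod 4. (264 - 1) mod 4 = 3, so a_{264} = a_4 = 4.

4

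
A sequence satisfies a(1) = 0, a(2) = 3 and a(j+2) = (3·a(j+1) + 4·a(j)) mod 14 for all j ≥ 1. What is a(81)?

9

We have a(1) = 0; a(2) = 3; a(3) = 9; a(4) = 11; a(5) = 13; a(6) = 13; a(7) = 7; a(8) = 3; a(9) = 9.
Since (a(8), a(9)) = (a(2), a(3)) = (3, 9) (two consecutive terms determine the rest), the sequence is eventually periodic: after a pre-period of length 1 it cycles with period 6.
For j ≥ 2, a(j) depends only on (j - 2) mod 6. (81 - 2) mod 6 = 1, so a(81) = a(3) = 9.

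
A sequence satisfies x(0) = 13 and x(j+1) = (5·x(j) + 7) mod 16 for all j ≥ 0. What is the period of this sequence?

Listing terms: x(0) = 13; x(1) = 8; x(2) = 15; x(3) = 2; x(4) = 1; x(5) = 12; x(6) = 3; x(7) = 6; x(8) = 5; x(9) = 0; x(10) = 7; x(11) = 10; x(12) = 9; x(13) = 4; x(14) = 11; x(15) = 14; x(16) = 13.
Since x(16) = x(0) = 13, the sequence is periodic with period 16.

16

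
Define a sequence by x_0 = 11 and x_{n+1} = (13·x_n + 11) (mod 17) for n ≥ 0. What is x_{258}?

7

Computing terms: x_0 = 11, x_1 = 1, x_2 = 7, x_3 = 0, x_4 = 11.
The sequence repeats with period 4.
So x_{258} = x_{0 + ((258-0) mod 4)} = x_2 = 7.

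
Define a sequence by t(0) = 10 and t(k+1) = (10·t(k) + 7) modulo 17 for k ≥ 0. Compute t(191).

2

t(0) = 10,  t(1) = 5,  t(2) = 6,  t(3) = 16,  t(4) = 14,  t(5) = 11,  t(6) = 15,  t(7) = 4,  t(8) = 13,  t(9) = 1,  t(10) = 0,  t(11) = 7,  t(12) = 9,  t(13) = 12,  t(14) = 8,  t(15) = 2,  t(16) = 10.
Since t(16) = t(0) = 10, the sequence is periodic with period 16.
(191 - 0) mod 16 = 15, so t(191) = t(15) = 2.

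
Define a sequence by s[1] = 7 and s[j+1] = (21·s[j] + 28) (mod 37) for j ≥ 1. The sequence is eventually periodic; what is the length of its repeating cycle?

We have s[1] = 7; s[2] = 27; s[3] = 3; s[4] = 17; s[5] = 15; s[6] = 10; s[7] = 16; s[8] = 31; s[9] = 13; s[10] = 5; s[11] = 22; s[12] = 9; s[13] = 32; s[14] = 34; s[15] = 2; s[16] = 33; s[17] = 18; s[18] = 36; s[19] = 7.
Since s[19] = s[1] = 7, the sequence is periodic with period 18.

18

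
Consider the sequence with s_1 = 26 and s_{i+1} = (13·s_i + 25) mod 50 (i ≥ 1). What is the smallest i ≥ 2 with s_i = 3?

We have s_1 = 26; s_2 = 13; s_3 = 44; s_4 = 47; s_5 = 36; s_6 = 43; s_7 = 34; s_8 = 17; s_9 = 46; s_{10} = 23; s_{11} = 24; s_{12} = 37; s_{13} = 6; s_{14} = 3; s_{15} = 14; s_{16} = 7; s_{17} = 16; s_{18} = 33; s_{19} = 4; s_{20} = 27; s_{21} = 26.
The sequence repeats with period 20.
The value 3 first appears (with i ≥ 2) at s_{14}.

14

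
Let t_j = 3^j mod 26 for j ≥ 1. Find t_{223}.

Listing terms: t_1 = 3; t_2 = 9; t_3 = 1; t_4 = 3.
Since t_4 = t_1 = 3, the sequence is periodic with period 3.
(223 - 1) mod 3 = 0, so t_{223} = t_1 = 3.

3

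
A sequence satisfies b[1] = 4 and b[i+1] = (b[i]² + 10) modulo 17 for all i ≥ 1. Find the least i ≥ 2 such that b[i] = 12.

4

We have b[1] = 4, b[2] = 9, b[3] = 6, b[4] = 12, b[5] = 1, b[6] = 11, b[7] = 12.
Since b[7] = b[4] = 12, the sequence is eventually periodic: after a pre-period of length 3 it cycles with period 3.
The value 12 first appears (with i ≥ 2) at b[4].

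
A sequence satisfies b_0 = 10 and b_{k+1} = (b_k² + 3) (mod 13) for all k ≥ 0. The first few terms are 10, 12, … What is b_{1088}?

b_0 = 10; b_1 = 12; b_2 = 4; b_3 = 6; b_4 = 0; b_5 = 3; b_6 = 12.
Since b_6 = b_1 = 12, the sequence is eventually periodic: after a pre-period of length 1 it cycles with period 5.
For k ≥ 1, b_k depends only on (k - 1) mod 5. (1088 - 1) mod 5 = 2, so b_{1088} = b_3 = 6.

6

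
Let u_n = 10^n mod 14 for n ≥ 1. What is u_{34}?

4

We have u_1 = 10,  u_2 = 2,  u_3 = 6,  u_4 = 4,  u_5 = 12,  u_6 = 8,  u_7 = 10.
Since u_7 = u_1 = 10, the sequence is periodic with period 6.
So u_{34} = u_{1 + ((34-1) mod 6)} = u_4 = 4.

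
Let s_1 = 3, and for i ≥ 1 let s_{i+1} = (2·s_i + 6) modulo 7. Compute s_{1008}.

s_1 = 3, s_2 = 5, s_3 = 2, s_4 = 3.
The sequence repeats with period 3.
So s_{1008} = s_{1 + ((1008-1) mod 3)} = s_3 = 2.

2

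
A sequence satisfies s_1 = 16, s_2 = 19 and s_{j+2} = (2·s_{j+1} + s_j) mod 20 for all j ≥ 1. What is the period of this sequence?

12

Computing terms: s_1 = 16; s_2 = 19; s_3 = 14; s_4 = 7; s_5 = 8; s_6 = 3; s_7 = 14; s_8 = 11; s_9 = 16; s_{10} = 3; s_{11} = 2; s_{12} = 7; s_{13} = 16; s_{14} = 19.
Since (s_{13}, s_{14}) = (s_1, s_2) = (16, 19) (two consecutive terms determine the rest), the sequence is periodic with period 12.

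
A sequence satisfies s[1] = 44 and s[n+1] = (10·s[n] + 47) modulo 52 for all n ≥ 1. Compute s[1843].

5

We have s[1] = 44,  s[2] = 19,  s[3] = 29,  s[4] = 25,  s[5] = 37,  s[6] = 1,  s[7] = 5,  s[8] = 45,  s[9] = 29.
Since s[9] = s[3] = 29, the sequence is eventually periodic: after a pre-period of length 2 it cycles with period 6.
For n ≥ 3, s[n] depends only on (n - 3) mod 6. (1843 - 3) mod 6 = 4, so s[1843] = s[7] = 5.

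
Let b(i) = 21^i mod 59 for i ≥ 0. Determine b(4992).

17

We have b(0) = 1,  b(1) = 21,  b(2) = 28,  b(3) = 57,  b(4) = 17,  b(5) = 3,  b(6) = 4,  b(7) = 25,  b(8) = 53,  b(9) = 51,  b(10) = 9,  b(11) = 12,  b(12) = 16,  b(13) = 41,  b(14) = 35,  b(15) = 27,  b(16) = 36,  b(17) = 48,  b(18) = 5,  b(19) = 46,  b(20) = 22,  b(21) = 49,  b(22) = 26,  b(23) = 15,  b(24) = 20,  b(25) = 7,  b(26) = 29,  b(27) = 19,  b(28) = 45,  b(29) = 1.
The sequence repeats with period 29.
(4992 - 0) mod 29 = 4, so b(4992) = b(4) = 17.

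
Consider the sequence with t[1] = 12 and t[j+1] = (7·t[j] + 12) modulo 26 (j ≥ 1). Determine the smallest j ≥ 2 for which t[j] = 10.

t[1] = 12, t[2] = 18, t[3] = 8, t[4] = 16, t[5] = 20, t[6] = 22, t[7] = 10, t[8] = 4, t[9] = 14, t[10] = 6, t[11] = 2, t[12] = 0, t[13] = 12.
The sequence repeats with period 12.
The value 10 first appears (with j ≥ 2) at t[7].

7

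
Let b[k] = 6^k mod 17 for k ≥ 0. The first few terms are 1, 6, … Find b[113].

We have b[0] = 1,  b[1] = 6,  b[2] = 2,  b[3] = 12,  b[4] = 4,  b[5] = 7,  b[6] = 8,  b[7] = 14,  b[8] = 16,  b[9] = 11,  b[10] = 15,  b[11] = 5,  b[12] = 13,  b[13] = 10,  b[14] = 9,  b[15] = 3,  b[16] = 1.
The sequence repeats with period 16.
So b[113] = b[0 + ((113-0) mod 16)] = b[1] = 6.

6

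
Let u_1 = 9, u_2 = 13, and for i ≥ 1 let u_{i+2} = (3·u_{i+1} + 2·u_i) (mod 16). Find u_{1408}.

u_1 = 9, u_2 = 13, u_3 = 9, u_4 = 5, u_5 = 1, u_6 = 13, u_7 = 9.
Since (u_6, u_7) = (u_2, u_3) = (13, 9) (two consecutive terms determine the rest), the sequence is eventually periodic: after a pre-period of length 1 it cycles with period 4.
For i ≥ 2, u_i depends only on (i - 2) mod 4. (1408 - 2) mod 4 = 2, so u_{1408} = u_4 = 5.

5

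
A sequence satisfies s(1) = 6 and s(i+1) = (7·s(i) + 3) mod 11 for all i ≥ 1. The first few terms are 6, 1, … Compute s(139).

Listing terms: s(1) = 6, s(2) = 1, s(3) = 10, s(4) = 7, s(5) = 8, s(6) = 4, s(7) = 9, s(8) = 0, s(9) = 3, s(10) = 2, s(11) = 6.
Since s(11) = s(1) = 6, the sequence is periodic with period 10.
So s(139) = s(1 + ((139-1) mod 10)) = s(9) = 3.

3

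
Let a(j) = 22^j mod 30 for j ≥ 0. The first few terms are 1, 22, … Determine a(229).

22

We have a(0) = 1, a(1) = 22, a(2) = 4, a(3) = 28, a(4) = 16, a(5) = 22.
Since a(5) = a(1) = 22, the sequence is eventually periodic: after a pre-period of length 1 it cycles with period 4.
For j ≥ 1, a(j) depends only on (j - 1) mod 4. (229 - 1) mod 4 = 0, so a(229) = a(1) = 22.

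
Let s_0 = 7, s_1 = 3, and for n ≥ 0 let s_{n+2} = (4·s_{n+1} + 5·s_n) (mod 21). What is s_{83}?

16

Listing terms: s_0 = 7,  s_1 = 3,  s_2 = 5,  s_3 = 14,  s_4 = 18,  s_5 = 16,  s_6 = 7,  s_7 = 3.
Since (s_6, s_7) = (s_0, s_1) = (7, 3) (two consecutive terms determine the rest), the sequence is periodic with period 6.
So s_{83} = s_{0 + ((83-0) mod 6)} = s_5 = 16.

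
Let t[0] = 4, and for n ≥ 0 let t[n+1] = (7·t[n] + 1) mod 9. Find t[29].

6

Listing terms: t[0] = 4; t[1] = 2; t[2] = 6; t[3] = 7; t[4] = 5; t[5] = 0; t[6] = 1; t[7] = 8; t[8] = 3; t[9] = 4.
The sequence repeats with period 9.
(29 - 0) mod 9 = 2, so t[29] = t[2] = 6.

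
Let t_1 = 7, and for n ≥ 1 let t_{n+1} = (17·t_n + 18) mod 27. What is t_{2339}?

Computing terms: t_1 = 7,  t_2 = 2,  t_3 = 25,  t_4 = 11,  t_5 = 16,  t_6 = 20,  t_7 = 7.
The sequence repeats with period 6.
So t_{2339} = t_{1 + ((2339-1) mod 6)} = t_5 = 16.

16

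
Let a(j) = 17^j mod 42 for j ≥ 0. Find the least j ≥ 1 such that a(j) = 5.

5

Listing terms: a(0) = 1,  a(1) = 17,  a(2) = 37,  a(3) = 41,  a(4) = 25,  a(5) = 5,  a(6) = 1.
The sequence repeats with period 6.
The value 5 first appears (with j ≥ 1) at a(5).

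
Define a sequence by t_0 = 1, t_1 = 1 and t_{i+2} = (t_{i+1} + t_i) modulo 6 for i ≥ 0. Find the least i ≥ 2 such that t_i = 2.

2

t_0 = 1; t_1 = 1; t_2 = 2; t_3 = 3; t_4 = 5; t_5 = 2; t_6 = 1; t_7 = 3; t_8 = 4; t_9 = 1; t_{10} = 5; t_{11} = 0; t_{12} = 5; t_{13} = 5; t_{14} = 4; t_{15} = 3; t_{16} = 1; t_{17} = 4; t_{18} = 5; t_{19} = 3; t_{20} = 2; t_{21} = 5; t_{22} = 1; t_{23} = 0; t_{24} = 1; t_{25} = 1.
The sequence repeats with period 24.
The value 2 first appears (with i ≥ 2) at t_2.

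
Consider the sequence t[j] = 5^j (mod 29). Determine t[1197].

28

Computing terms: t[0] = 1,  t[1] = 5,  t[2] = 25,  t[3] = 9,  t[4] = 16,  t[5] = 22,  t[6] = 23,  t[7] = 28,  t[8] = 24,  t[9] = 4,  t[10] = 20,  t[11] = 13,  t[12] = 7,  t[13] = 6,  t[14] = 1.
The sequence repeats with period 14.
So t[1197] = t[0 + ((1197-0) mod 14)] = t[7] = 28.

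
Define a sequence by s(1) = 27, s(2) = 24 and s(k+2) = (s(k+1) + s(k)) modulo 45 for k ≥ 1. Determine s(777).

18

We have s(1) = 27; s(2) = 24; s(3) = 6; s(4) = 30; s(5) = 36; s(6) = 21; s(7) = 12; s(8) = 33; s(9) = 0; s(10) = 33; s(11) = 33; s(12) = 21; s(13) = 9; s(14) = 30; s(15) = 39; s(16) = 24; s(17) = 18; s(18) = 42; s(19) = 15; s(20) = 12; s(21) = 27; s(22) = 39; s(23) = 21; s(24) = 15; s(25) = 36; s(26) = 6; s(27) = 42; s(28) = 3; s(29) = 0; s(30) = 3; s(31) = 3; s(32) = 6; s(33) = 9; s(34) = 15; s(35) = 24; s(36) = 39; s(37) = 18; s(38) = 12; s(39) = 30; s(40) = 42; s(41) = 27; s(42) = 24.
Since (s(41), s(42)) = (s(1), s(2)) = (27, 24) (two consecutive terms determine the rest), the sequence is periodic with period 40.
(777 - 1) mod 40 = 16, so s(777) = s(17) = 18.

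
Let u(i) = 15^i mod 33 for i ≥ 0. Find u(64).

Listing terms: u(0) = 1; u(1) = 15; u(2) = 27; u(3) = 9; u(4) = 3; u(5) = 12; u(6) = 15.
Since u(6) = u(1) = 15, the sequence is eventually periodic: after a pre-period of length 1 it cycles with period 5.
For i ≥ 1, u(i) depends only on (i - 1) mod 5. (64 - 1) mod 5 = 3, so u(64) = u(4) = 3.

3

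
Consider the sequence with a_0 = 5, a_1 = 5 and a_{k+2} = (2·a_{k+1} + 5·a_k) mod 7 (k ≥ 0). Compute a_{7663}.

Computing terms: a_0 = 5, a_1 = 5, a_2 = 0, a_3 = 4, a_4 = 1, a_5 = 1, a_6 = 0, a_7 = 5, a_8 = 3, a_9 = 3, a_{10} = 0, a_{11} = 1, a_{12} = 2, a_{13} = 2, a_{14} = 0, a_{15} = 3, a_{16} = 6, a_{17} = 6, a_{18} = 0, a_{19} = 2, a_{20} = 4, a_{21} = 4, a_{22} = 0, a_{23} = 6, a_{24} = 5, a_{25} = 5.
Since (a_{24}, a_{25}) = (a_0, a_1) = (5, 5) (two consecutive terms determine the rest), the sequence is periodic with period 24.
So a_{7663} = a_{0 + ((7663-0) mod 24)} = a_7 = 5.

5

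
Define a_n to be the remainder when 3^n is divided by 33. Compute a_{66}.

Computing terms: a_1 = 3, a_2 = 9, a_3 = 27, a_4 = 15, a_5 = 12, a_6 = 3.
Since a_6 = a_1 = 3, the sequence is periodic with period 5.
So a_{66} = a_{1 + ((66-1) mod 5)} = a_1 = 3.

3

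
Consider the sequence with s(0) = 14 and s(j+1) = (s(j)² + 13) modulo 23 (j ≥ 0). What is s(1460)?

14

s(0) = 14; s(1) = 2; s(2) = 17; s(3) = 3; s(4) = 22; s(5) = 14.
Since s(5) = s(0) = 14, the sequence is periodic with period 5.
So s(1460) = s(0 + ((1460-0) mod 5)) = s(0) = 14.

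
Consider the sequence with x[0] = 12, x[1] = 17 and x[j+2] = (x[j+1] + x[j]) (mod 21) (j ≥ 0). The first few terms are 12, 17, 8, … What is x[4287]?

5

Listing terms: x[0] = 12,  x[1] = 17,  x[2] = 8,  x[3] = 4,  x[4] = 12,  x[5] = 16,  x[6] = 7,  x[7] = 2,  x[8] = 9,  x[9] = 11,  x[10] = 20,  x[11] = 10,  x[12] = 9,  x[13] = 19,  x[14] = 7,  x[15] = 5,  x[16] = 12,  x[17] = 17.
Since (x[16], x[17]) = (x[0], x[1]) = (12, 17) (two consecutive terms determine the rest), the sequence is periodic with period 16.
(4287 - 0) mod 16 = 15, so x[4287] = x[15] = 5.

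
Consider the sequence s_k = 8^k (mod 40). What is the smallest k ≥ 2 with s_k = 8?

5

Computing terms: s_1 = 8; s_2 = 24; s_3 = 32; s_4 = 16; s_5 = 8.
The sequence repeats with period 4.
The value 8 next appears (with k ≥ 2) at s_5.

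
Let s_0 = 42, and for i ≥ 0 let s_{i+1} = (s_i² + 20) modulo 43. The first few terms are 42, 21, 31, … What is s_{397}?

We have s_0 = 42; s_1 = 21; s_2 = 31; s_3 = 35; s_4 = 41; s_5 = 24; s_6 = 37; s_7 = 13; s_8 = 17; s_9 = 8; s_{10} = 41.
Since s_{10} = s_4 = 41, the sequence is eventually periodic: after a pre-period of length 4 it cycles with period 6.
For i ≥ 4, s_i depends only on (i - 4) mod 6. (397 - 4) mod 6 = 3, so s_{397} = s_7 = 13.

13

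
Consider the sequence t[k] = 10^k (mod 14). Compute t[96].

Computing terms: t[1] = 10, t[2] = 2, t[3] = 6, t[4] = 4, t[5] = 12, t[6] = 8, t[7] = 10.
The sequence repeats with period 6.
So t[96] = t[1 + ((96-1) mod 6)] = t[6] = 8.

8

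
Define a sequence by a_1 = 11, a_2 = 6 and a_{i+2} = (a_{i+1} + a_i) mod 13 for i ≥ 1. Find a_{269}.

Listing terms: a_1 = 11, a_2 = 6, a_3 = 4, a_4 = 10, a_5 = 1, a_6 = 11, a_7 = 12, a_8 = 10, a_9 = 9, a_{10} = 6, a_{11} = 2, a_{12} = 8, a_{13} = 10, a_{14} = 5, a_{15} = 2, a_{16} = 7, a_{17} = 9, a_{18} = 3, a_{19} = 12, a_{20} = 2, a_{21} = 1, a_{22} = 3, a_{23} = 4, a_{24} = 7, a_{25} = 11, a_{26} = 5, a_{27} = 3, a_{28} = 8, a_{29} = 11, a_{30} = 6.
Since (a_{29}, a_{30}) = (a_1, a_2) = (11, 6) (two consecutive terms determine the rest), the sequence is periodic with period 28.
So a_{269} = a_{1 + ((269-1) mod 28)} = a_{17} = 9.

9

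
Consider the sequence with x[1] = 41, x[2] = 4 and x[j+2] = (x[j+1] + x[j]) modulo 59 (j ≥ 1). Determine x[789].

Listing terms: x[1] = 41; x[2] = 4; x[3] = 45; x[4] = 49; x[5] = 35; x[6] = 25; x[7] = 1; x[8] = 26; x[9] = 27; x[10] = 53; x[11] = 21; x[12] = 15; x[13] = 36; x[14] = 51; x[15] = 28; x[16] = 20; x[17] = 48; x[18] = 9; x[19] = 57; x[20] = 7; x[21] = 5; x[22] = 12; x[23] = 17; x[24] = 29; x[25] = 46; x[26] = 16; x[27] = 3; x[28] = 19; x[29] = 22; x[30] = 41; x[31] = 4.
Since (x[30], x[31]) = (x[1], x[2]) = (41, 4) (two consecutive terms determine the rest), the sequence is periodic with period 29.
(789 - 1) mod 29 = 5, so x[789] = x[6] = 25.

25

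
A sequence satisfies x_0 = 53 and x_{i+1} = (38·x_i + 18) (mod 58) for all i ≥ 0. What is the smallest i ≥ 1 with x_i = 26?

12

Listing terms: x_0 = 53,  x_1 = 2,  x_2 = 36,  x_3 = 52,  x_4 = 22,  x_5 = 42,  x_6 = 48,  x_7 = 44,  x_8 = 8,  x_9 = 32,  x_{10} = 16,  x_{11} = 46,  x_{12} = 26,  x_{13} = 20,  x_{14} = 24,  x_{15} = 2.
Since x_{15} = x_1 = 2, the sequence is eventually periodic: after a pre-period of length 1 it cycles with period 14.
The value 26 first appears (with i ≥ 1) at x_{12}.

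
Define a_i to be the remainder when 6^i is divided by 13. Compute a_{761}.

Listing terms: a_1 = 6, a_2 = 10, a_3 = 8, a_4 = 9, a_5 = 2, a_6 = 12, a_7 = 7, a_8 = 3, a_9 = 5, a_{10} = 4, a_{11} = 11, a_{12} = 1, a_{13} = 6.
Since a_{13} = a_1 = 6, the sequence is periodic with period 12.
(761 - 1) mod 12 = 4, so a_{761} = a_5 = 2.

2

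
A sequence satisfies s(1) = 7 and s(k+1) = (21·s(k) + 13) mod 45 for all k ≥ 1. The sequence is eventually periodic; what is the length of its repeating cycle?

We have s(1) = 7; s(2) = 25; s(3) = 43; s(4) = 16; s(5) = 34; s(6) = 7.
Since s(6) = s(1) = 7, the sequence is periodic with period 5.

5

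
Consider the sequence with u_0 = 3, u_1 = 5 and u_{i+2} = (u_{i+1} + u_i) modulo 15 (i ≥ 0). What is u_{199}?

Computing terms: u_0 = 3; u_1 = 5; u_2 = 8; u_3 = 13; u_4 = 6; u_5 = 4; u_6 = 10; u_7 = 14; u_8 = 9; u_9 = 8; u_{10} = 2; u_{11} = 10; u_{12} = 12; u_{13} = 7; u_{14} = 4; u_{15} = 11; u_{16} = 0; u_{17} = 11; u_{18} = 11; u_{19} = 7; u_{20} = 3; u_{21} = 10; u_{22} = 13; u_{23} = 8; u_{24} = 6; u_{25} = 14; u_{26} = 5; u_{27} = 4; u_{28} = 9; u_{29} = 13; u_{30} = 7; u_{31} = 5; u_{32} = 12; u_{33} = 2; u_{34} = 14; u_{35} = 1; u_{36} = 0; u_{37} = 1; u_{38} = 1; u_{39} = 2; u_{40} = 3; u_{41} = 5.
Since (u_{40}, u_{41}) = (u_0, u_1) = (3, 5) (two consecutive terms determine the rest), the sequence is periodic with period 40.
(199 - 0) mod 40 = 39, so u_{199} = u_{39} = 2.

2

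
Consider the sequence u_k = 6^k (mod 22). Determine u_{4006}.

Computing terms: u_0 = 1,  u_1 = 6,  u_2 = 14,  u_3 = 18,  u_4 = 20,  u_5 = 10,  u_6 = 16,  u_7 = 8,  u_8 = 4,  u_9 = 2,  u_{10} = 12,  u_{11} = 6.
Since u_{11} = u_1 = 6, the sequence is eventually periodic: after a pre-period of length 1 it cycles with period 10.
For k ≥ 1, u_k depends only on (k - 1) mod 10. (4006 - 1) mod 10 = 5, so u_{4006} = u_6 = 16.

16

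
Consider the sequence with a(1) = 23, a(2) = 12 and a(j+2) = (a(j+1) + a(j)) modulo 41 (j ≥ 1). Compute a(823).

6

We have a(1) = 23,  a(2) = 12,  a(3) = 35,  a(4) = 6,  a(5) = 0,  a(6) = 6,  a(7) = 6,  a(8) = 12,  a(9) = 18,  a(10) = 30,  a(11) = 7,  a(12) = 37,  a(13) = 3,  a(14) = 40,  a(15) = 2,  a(16) = 1,  a(17) = 3,  a(18) = 4,  a(19) = 7,  a(20) = 11,  a(21) = 18,  a(22) = 29,  a(23) = 6,  a(24) = 35,  a(25) = 0,  a(26) = 35,  a(27) = 35,  a(28) = 29,  a(29) = 23,  a(30) = 11,  a(31) = 34,  a(32) = 4,  a(33) = 38,  a(34) = 1,  a(35) = 39,  a(36) = 40,  a(37) = 38,  a(38) = 37,  a(39) = 34,  a(40) = 30,  a(41) = 23,  a(42) = 12.
The sequence repeats with period 40.
So a(823) = a(1 + ((823-1) mod 40)) = a(23) = 6.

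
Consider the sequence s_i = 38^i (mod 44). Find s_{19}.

Listing terms: s_1 = 38,  s_2 = 36,  s_3 = 4,  s_4 = 20,  s_5 = 12,  s_6 = 16,  s_7 = 36.
Since s_7 = s_2 = 36, the sequence is eventually periodic: after a pre-period of length 1 it cycles with period 5.
For i ≥ 2, s_i depends only on (i - 2) mod 5. (19 - 2) mod 5 = 2, so s_{19} = s_4 = 20.

20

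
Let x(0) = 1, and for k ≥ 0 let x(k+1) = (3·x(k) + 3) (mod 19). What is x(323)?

x(0) = 1, x(1) = 6, x(2) = 2, x(3) = 9, x(4) = 11, x(5) = 17, x(6) = 16, x(7) = 13, x(8) = 4, x(9) = 15, x(10) = 10, x(11) = 14, x(12) = 7, x(13) = 5, x(14) = 18, x(15) = 0, x(16) = 3, x(17) = 12, x(18) = 1.
The sequence repeats with period 18.
So x(323) = x(0 + ((323-0) mod 18)) = x(17) = 12.

12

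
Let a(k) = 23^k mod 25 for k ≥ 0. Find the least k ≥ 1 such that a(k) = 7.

a(0) = 1; a(1) = 23; a(2) = 4; a(3) = 17; a(4) = 16; a(5) = 18; a(6) = 14; a(7) = 22; a(8) = 6; a(9) = 13; a(10) = 24; a(11) = 2; a(12) = 21; a(13) = 8; a(14) = 9; a(15) = 7; a(16) = 11; a(17) = 3; a(18) = 19; a(19) = 12; a(20) = 1.
Since a(20) = a(0) = 1, the sequence is periodic with period 20.
The value 7 first appears (with k ≥ 1) at a(15).

15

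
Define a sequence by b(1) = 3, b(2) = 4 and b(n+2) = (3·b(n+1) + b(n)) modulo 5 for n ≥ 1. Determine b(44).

1

Listing terms: b(1) = 3,  b(2) = 4,  b(3) = 0,  b(4) = 4,  b(5) = 2,  b(6) = 0,  b(7) = 2,  b(8) = 1,  b(9) = 0,  b(10) = 1,  b(11) = 3,  b(12) = 0,  b(13) = 3,  b(14) = 4.
The sequence repeats with period 12.
So b(44) = b(1 + ((44-1) mod 12)) = b(8) = 1.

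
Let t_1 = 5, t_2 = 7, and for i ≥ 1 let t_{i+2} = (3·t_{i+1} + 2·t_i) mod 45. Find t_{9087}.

t_1 = 5, t_2 = 7, t_3 = 31, t_4 = 17, t_5 = 23, t_6 = 13, t_7 = 40, t_8 = 11, t_9 = 23, t_{10} = 1, t_{11} = 4, t_{12} = 14, t_{13} = 5, t_{14} = 43, t_{15} = 4, t_{16} = 8, t_{17} = 32, t_{18} = 22, t_{19} = 40, t_{20} = 29, t_{21} = 32, t_{22} = 19, t_{23} = 31, t_{24} = 41, t_{25} = 5, t_{26} = 7.
The sequence repeats with period 24.
(9087 - 1) mod 24 = 14, so t_{9087} = t_{15} = 4.

4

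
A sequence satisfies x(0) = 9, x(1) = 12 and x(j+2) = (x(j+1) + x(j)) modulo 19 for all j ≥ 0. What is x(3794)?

We have x(0) = 9, x(1) = 12, x(2) = 2, x(3) = 14, x(4) = 16, x(5) = 11, x(6) = 8, x(7) = 0, x(8) = 8, x(9) = 8, x(10) = 16, x(11) = 5, x(12) = 2, x(13) = 7, x(14) = 9, x(15) = 16, x(16) = 6, x(17) = 3, x(18) = 9, x(19) = 12.
Since (x(18), x(19)) = (x(0), x(1)) = (9, 12) (two consecutive terms determine the rest), the sequence is periodic with period 18.
(3794 - 0) mod 18 = 14, so x(3794) = x(14) = 9.

9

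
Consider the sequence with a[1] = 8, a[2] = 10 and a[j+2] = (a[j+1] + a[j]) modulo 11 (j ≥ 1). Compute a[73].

7

We have a[1] = 8; a[2] = 10; a[3] = 7; a[4] = 6; a[5] = 2; a[6] = 8; a[7] = 10.
The sequence repeats with period 5.
So a[73] = a[1 + ((73-1) mod 5)] = a[3] = 7.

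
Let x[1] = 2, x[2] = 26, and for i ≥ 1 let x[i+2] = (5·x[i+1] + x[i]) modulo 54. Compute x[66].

26

Listing terms: x[1] = 2,  x[2] = 26,  x[3] = 24,  x[4] = 38,  x[5] = 52,  x[6] = 28,  x[7] = 30,  x[8] = 16,  x[9] = 2,  x[10] = 26.
The sequence repeats with period 8.
(66 - 1) mod 8 = 1, so x[66] = x[2] = 26.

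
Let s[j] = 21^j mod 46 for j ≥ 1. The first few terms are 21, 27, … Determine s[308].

Listing terms: s[1] = 21,  s[2] = 27,  s[3] = 15,  s[4] = 39,  s[5] = 37,  s[6] = 41,  s[7] = 33,  s[8] = 3,  s[9] = 17,  s[10] = 35,  s[11] = 45,  s[12] = 25,  s[13] = 19,  s[14] = 31,  s[15] = 7,  s[16] = 9,  s[17] = 5,  s[18] = 13,  s[19] = 43,  s[20] = 29,  s[21] = 11,  s[22] = 1,  s[23] = 21.
The sequence repeats with period 22.
(308 - 1) mod 22 = 21, so s[308] = s[22] = 1.

1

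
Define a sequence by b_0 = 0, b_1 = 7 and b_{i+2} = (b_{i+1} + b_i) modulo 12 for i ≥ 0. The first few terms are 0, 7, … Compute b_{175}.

Computing terms: b_0 = 0,  b_1 = 7,  b_2 = 7,  b_3 = 2,  b_4 = 9,  b_5 = 11,  b_6 = 8,  b_7 = 7,  b_8 = 3,  b_9 = 10,  b_{10} = 1,  b_{11} = 11,  b_{12} = 0,  b_{13} = 11,  b_{14} = 11,  b_{15} = 10,  b_{16} = 9,  b_{17} = 7,  b_{18} = 4,  b_{19} = 11,  b_{20} = 3,  b_{21} = 2,  b_{22} = 5,  b_{23} = 7,  b_{24} = 0,  b_{25} = 7.
The sequence repeats with period 24.
(175 - 0) mod 24 = 7, so b_{175} = b_7 = 7.

7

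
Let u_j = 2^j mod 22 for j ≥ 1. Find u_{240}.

u_1 = 2,  u_2 = 4,  u_3 = 8,  u_4 = 16,  u_5 = 10,  u_6 = 20,  u_7 = 18,  u_8 = 14,  u_9 = 6,  u_{10} = 12,  u_{11} = 2.
The sequence repeats with period 10.
So u_{240} = u_{1 + ((240-1) mod 10)} = u_{10} = 12.

12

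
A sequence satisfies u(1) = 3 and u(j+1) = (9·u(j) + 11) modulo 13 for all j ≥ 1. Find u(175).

Listing terms: u(1) = 3, u(2) = 12, u(3) = 2, u(4) = 3.
Since u(4) = u(1) = 3, the sequence is periodic with period 3.
(175 - 1) mod 3 = 0, so u(175) = u(1) = 3.

3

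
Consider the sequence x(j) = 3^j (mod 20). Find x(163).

7

We have x(0) = 1, x(1) = 3, x(2) = 9, x(3) = 7, x(4) = 1.
Since x(4) = x(0) = 1, the sequence is periodic with period 4.
So x(163) = x(0 + ((163-0) mod 4)) = x(3) = 7.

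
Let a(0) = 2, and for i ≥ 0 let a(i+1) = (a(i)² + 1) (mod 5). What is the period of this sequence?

We have a(0) = 2,  a(1) = 0,  a(2) = 1,  a(3) = 2.
The sequence repeats with period 3.

3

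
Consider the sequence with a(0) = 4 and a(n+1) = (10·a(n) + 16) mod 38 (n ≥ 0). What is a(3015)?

Computing terms: a(0) = 4,  a(1) = 18,  a(2) = 6,  a(3) = 0,  a(4) = 16,  a(5) = 24,  a(6) = 28,  a(7) = 30,  a(8) = 12,  a(9) = 22,  a(10) = 8,  a(11) = 20,  a(12) = 26,  a(13) = 10,  a(14) = 2,  a(15) = 36,  a(16) = 34,  a(17) = 14,  a(18) = 4.
The sequence repeats with period 18.
(3015 - 0) mod 18 = 9, so a(3015) = a(9) = 22.

22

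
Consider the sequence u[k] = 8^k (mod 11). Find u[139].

Listing terms: u[1] = 8,  u[2] = 9,  u[3] = 6,  u[4] = 4,  u[5] = 10,  u[6] = 3,  u[7] = 2,  u[8] = 5,  u[9] = 7,  u[10] = 1,  u[11] = 8.
The sequence repeats with period 10.
So u[139] = u[1 + ((139-1) mod 10)] = u[9] = 7.

7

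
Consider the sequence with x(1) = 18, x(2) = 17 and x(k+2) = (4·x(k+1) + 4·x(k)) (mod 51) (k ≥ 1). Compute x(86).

x(1) = 18,  x(2) = 17,  x(3) = 38,  x(4) = 16,  x(5) = 12,  x(6) = 10,  x(7) = 37,  x(8) = 35,  x(9) = 33,  x(10) = 17,  x(11) = 47,  x(12) = 1,  x(13) = 39,  x(14) = 7,  x(15) = 31,  x(16) = 50,  x(17) = 18,  x(18) = 17.
Since (x(17), x(18)) = (x(1), x(2)) = (18, 17) (two consecutive terms determine the rest), the sequence is periodic with period 16.
So x(86) = x(1 + ((86-1) mod 16)) = x(6) = 10.

10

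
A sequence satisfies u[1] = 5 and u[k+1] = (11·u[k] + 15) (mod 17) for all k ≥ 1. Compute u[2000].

We have u[1] = 5, u[2] = 2, u[3] = 3, u[4] = 14, u[5] = 16, u[6] = 4, u[7] = 8, u[8] = 1, u[9] = 9, u[10] = 12, u[11] = 11, u[12] = 0, u[13] = 15, u[14] = 10, u[15] = 6, u[16] = 13, u[17] = 5.
The sequence repeats with period 16.
So u[2000] = u[1 + ((2000-1) mod 16)] = u[16] = 13.

13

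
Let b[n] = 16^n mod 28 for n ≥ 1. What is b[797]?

Computing terms: b[1] = 16, b[2] = 4, b[3] = 8, b[4] = 16.
The sequence repeats with period 3.
(797 - 1) mod 3 = 1, so b[797] = b[2] = 4.

4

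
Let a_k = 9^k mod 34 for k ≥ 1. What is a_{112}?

a_1 = 9, a_2 = 13, a_3 = 15, a_4 = 33, a_5 = 25, a_6 = 21, a_7 = 19, a_8 = 1, a_9 = 9.
The sequence repeats with period 8.
(112 - 1) mod 8 = 7, so a_{112} = a_8 = 1.

1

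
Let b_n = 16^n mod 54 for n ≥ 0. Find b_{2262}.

46

Computing terms: b_0 = 1,  b_1 = 16,  b_2 = 40,  b_3 = 46,  b_4 = 34,  b_5 = 4,  b_6 = 10,  b_7 = 52,  b_8 = 22,  b_9 = 28,  b_{10} = 16.
Since b_{10} = b_1 = 16, the sequence is eventually periodic: after a pre-period of length 1 it cycles with period 9.
For n ≥ 1, b_n depends only on (n - 1) mod 9. (2262 - 1) mod 9 = 2, so b_{2262} = b_3 = 46.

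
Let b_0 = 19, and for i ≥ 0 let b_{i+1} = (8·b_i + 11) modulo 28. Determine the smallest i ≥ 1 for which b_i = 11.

5

Computing terms: b_0 = 19; b_1 = 23; b_2 = 27; b_3 = 3; b_4 = 7; b_5 = 11; b_6 = 15; b_7 = 19.
Since b_7 = b_0 = 19, the sequence is periodic with period 7.
The value 11 first appears (with i ≥ 1) at b_5.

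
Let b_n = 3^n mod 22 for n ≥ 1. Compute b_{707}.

b_1 = 3,  b_2 = 9,  b_3 = 5,  b_4 = 15,  b_5 = 1,  b_6 = 3.
Since b_6 = b_1 = 3, the sequence is periodic with period 5.
(707 - 1) mod 5 = 1, so b_{707} = b_2 = 9.

9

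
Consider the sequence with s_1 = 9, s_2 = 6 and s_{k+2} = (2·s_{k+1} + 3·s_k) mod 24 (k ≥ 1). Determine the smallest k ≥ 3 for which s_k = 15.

Listing terms: s_1 = 9, s_2 = 6, s_3 = 15, s_4 = 0, s_5 = 21, s_6 = 18, s_7 = 3, s_8 = 12, s_9 = 9, s_{10} = 6.
The sequence repeats with period 8.
The value 15 first appears (with k ≥ 3) at s_3.

3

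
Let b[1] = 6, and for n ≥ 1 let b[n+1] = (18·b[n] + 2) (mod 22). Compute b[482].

0

Computing terms: b[1] = 6, b[2] = 0, b[3] = 2, b[4] = 16, b[5] = 4, b[6] = 8, b[7] = 14, b[8] = 12, b[9] = 20, b[10] = 10, b[11] = 6.
Since b[11] = b[1] = 6, the sequence is periodic with period 10.
So b[482] = b[1 + ((482-1) mod 10)] = b[2] = 0.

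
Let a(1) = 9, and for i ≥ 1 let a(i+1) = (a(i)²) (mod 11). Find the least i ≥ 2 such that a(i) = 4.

Listing terms: a(1) = 9; a(2) = 4; a(3) = 5; a(4) = 3; a(5) = 9.
The sequence repeats with period 4.
The value 4 first appears (with i ≥ 2) at a(2).

2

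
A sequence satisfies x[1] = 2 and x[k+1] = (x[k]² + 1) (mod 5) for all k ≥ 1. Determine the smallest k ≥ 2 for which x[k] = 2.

4

We have x[1] = 2, x[2] = 0, x[3] = 1, x[4] = 2.
The sequence repeats with period 3.
The value 2 next appears (with k ≥ 2) at x[4].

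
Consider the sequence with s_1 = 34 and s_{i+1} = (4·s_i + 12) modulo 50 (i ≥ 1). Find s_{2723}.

s_1 = 34,  s_2 = 48,  s_3 = 4,  s_4 = 28,  s_5 = 24,  s_6 = 8,  s_7 = 44,  s_8 = 38,  s_9 = 14,  s_{10} = 18,  s_{11} = 34.
Since s_{11} = s_1 = 34, the sequence is periodic with period 10.
So s_{2723} = s_{1 + ((2723-1) mod 10)} = s_3 = 4.

4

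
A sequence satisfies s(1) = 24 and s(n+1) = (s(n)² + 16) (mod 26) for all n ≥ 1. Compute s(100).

12

Computing terms: s(1) = 24, s(2) = 20, s(3) = 0, s(4) = 16, s(5) = 12, s(6) = 4, s(7) = 6, s(8) = 0.
Since s(8) = s(3) = 0, the sequence is eventually periodic: after a pre-period of length 2 it cycles with period 5.
For n ≥ 3, s(n) depends only on (n - 3) mod 5. (100 - 3) mod 5 = 2, so s(100) = s(5) = 12.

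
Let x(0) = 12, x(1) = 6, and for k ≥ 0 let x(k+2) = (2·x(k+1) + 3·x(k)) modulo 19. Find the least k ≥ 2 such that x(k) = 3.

Computing terms: x(0) = 12; x(1) = 6; x(2) = 10; x(3) = 0; x(4) = 11; x(5) = 3; x(6) = 1; x(7) = 11; x(8) = 6; x(9) = 7; x(10) = 13; x(11) = 9; x(12) = 0; x(13) = 8; x(14) = 16; x(15) = 18; x(16) = 8; x(17) = 13; x(18) = 12; x(19) = 6.
The sequence repeats with period 18.
The value 3 first appears (with k ≥ 2) at x(5).

5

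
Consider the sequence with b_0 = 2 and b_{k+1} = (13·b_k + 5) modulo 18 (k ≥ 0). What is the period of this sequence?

18

We have b_0 = 2; b_1 = 13; b_2 = 12; b_3 = 17; b_4 = 10; b_5 = 9; b_6 = 14; b_7 = 7; b_8 = 6; b_9 = 11; b_{10} = 4; b_{11} = 3; b_{12} = 8; b_{13} = 1; b_{14} = 0; b_{15} = 5; b_{16} = 16; b_{17} = 15; b_{18} = 2.
Since b_{18} = b_0 = 2, the sequence is periodic with period 18.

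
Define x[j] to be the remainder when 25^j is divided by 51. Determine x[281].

25

We have x[0] = 1,  x[1] = 25,  x[2] = 13,  x[3] = 19,  x[4] = 16,  x[5] = 43,  x[6] = 4,  x[7] = 49,  x[8] = 1.
The sequence repeats with period 8.
So x[281] = x[0 + ((281-0) mod 8)] = x[1] = 25.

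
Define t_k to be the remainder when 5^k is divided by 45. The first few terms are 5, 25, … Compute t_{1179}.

We have t_1 = 5; t_2 = 25; t_3 = 35; t_4 = 40; t_5 = 20; t_6 = 10; t_7 = 5.
The sequence repeats with period 6.
(1179 - 1) mod 6 = 2, so t_{1179} = t_3 = 35.

35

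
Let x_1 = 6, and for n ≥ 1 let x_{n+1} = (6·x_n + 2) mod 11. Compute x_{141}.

6

x_1 = 6, x_2 = 5, x_3 = 10, x_4 = 7, x_5 = 0, x_6 = 2, x_7 = 3, x_8 = 9, x_9 = 1, x_{10} = 8, x_{11} = 6.
Since x_{11} = x_1 = 6, the sequence is periodic with period 10.
(141 - 1) mod 10 = 0, so x_{141} = x_1 = 6.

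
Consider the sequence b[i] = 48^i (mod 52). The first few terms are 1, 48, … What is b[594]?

40

Listing terms: b[0] = 1; b[1] = 48; b[2] = 16; b[3] = 40; b[4] = 48.
Since b[4] = b[1] = 48, the sequence is eventually periodic: after a pre-period of length 1 it cycles with period 3.
For i ≥ 1, b[i] depends only on (i - 1) mod 3. (594 - 1) mod 3 = 2, so b[594] = b[3] = 40.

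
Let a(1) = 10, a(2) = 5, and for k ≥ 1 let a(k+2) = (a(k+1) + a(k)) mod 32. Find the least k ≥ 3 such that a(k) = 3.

5

Listing terms: a(1) = 10, a(2) = 5, a(3) = 15, a(4) = 20, a(5) = 3, a(6) = 23, a(7) = 26, a(8) = 17, a(9) = 11, a(10) = 28, a(11) = 7, a(12) = 3, a(13) = 10, a(14) = 13, a(15) = 23, a(16) = 4, a(17) = 27, a(18) = 31, a(19) = 26, a(20) = 25, a(21) = 19, a(22) = 12, a(23) = 31, a(24) = 11, a(25) = 10, a(26) = 21, a(27) = 31, a(28) = 20, a(29) = 19, a(30) = 7, a(31) = 26, a(32) = 1, a(33) = 27, a(34) = 28, a(35) = 23, a(36) = 19, a(37) = 10, a(38) = 29, a(39) = 7, a(40) = 4, a(41) = 11, a(42) = 15, a(43) = 26, a(44) = 9, a(45) = 3, a(46) = 12, a(47) = 15, a(48) = 27, a(49) = 10, a(50) = 5.
The sequence repeats with period 48.
The value 3 first appears (with k ≥ 3) at a(5).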